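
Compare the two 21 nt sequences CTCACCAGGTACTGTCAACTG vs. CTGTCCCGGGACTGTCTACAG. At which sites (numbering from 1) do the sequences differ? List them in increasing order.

3, 4, 7, 10, 17, 20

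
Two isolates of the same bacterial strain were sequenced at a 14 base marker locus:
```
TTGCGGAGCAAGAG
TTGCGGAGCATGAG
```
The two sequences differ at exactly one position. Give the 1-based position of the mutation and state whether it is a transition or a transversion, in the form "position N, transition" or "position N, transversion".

Position 11 changes A→T. A is a purine and T is a pyrimidine, so this is a transversion.

position 11, transversion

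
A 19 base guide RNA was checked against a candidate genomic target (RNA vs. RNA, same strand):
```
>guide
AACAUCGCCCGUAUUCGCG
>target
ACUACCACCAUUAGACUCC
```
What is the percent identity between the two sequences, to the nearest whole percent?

Mismatches at positions 2, 3, 5, 7, 10, 11, 14, 15, 17, 19 (1-based): 10 of 19.
Identical positions: 9/19 = 47.37% → 47%.

47%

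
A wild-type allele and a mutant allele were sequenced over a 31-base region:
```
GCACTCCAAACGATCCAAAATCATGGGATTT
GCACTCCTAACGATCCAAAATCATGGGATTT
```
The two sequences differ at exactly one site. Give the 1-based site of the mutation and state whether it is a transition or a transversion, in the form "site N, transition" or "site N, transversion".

Site 8 changes A→T. A is a purine and T is a pyrimidine, so this is a transversion.

site 8, transversion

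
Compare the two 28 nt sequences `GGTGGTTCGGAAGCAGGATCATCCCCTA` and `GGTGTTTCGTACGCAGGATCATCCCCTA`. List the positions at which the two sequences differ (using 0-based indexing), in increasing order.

Differences at position 4 (G→T), position 9 (G→T), position 11 (A→C).

4, 9, 11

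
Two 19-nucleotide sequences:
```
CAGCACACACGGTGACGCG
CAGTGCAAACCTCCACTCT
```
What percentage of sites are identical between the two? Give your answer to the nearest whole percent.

53%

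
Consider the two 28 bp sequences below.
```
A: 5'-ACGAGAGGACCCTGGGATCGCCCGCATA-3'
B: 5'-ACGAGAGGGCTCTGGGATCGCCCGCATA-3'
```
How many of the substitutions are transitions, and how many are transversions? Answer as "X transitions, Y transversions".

2 transitions, 0 transversions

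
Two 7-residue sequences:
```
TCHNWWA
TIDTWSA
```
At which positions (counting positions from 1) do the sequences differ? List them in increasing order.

2, 3, 4, 6

Scanning 1-based: 2: C/I; 3: H/D; 4: N/T; 6: W/S.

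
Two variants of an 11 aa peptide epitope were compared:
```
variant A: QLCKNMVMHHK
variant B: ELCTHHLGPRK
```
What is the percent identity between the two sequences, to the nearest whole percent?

8 positions differ (1, 4, 5, 6, 7, 8, 9, 10), so 3 of 11 match: 3/11 = 27.27%.

27%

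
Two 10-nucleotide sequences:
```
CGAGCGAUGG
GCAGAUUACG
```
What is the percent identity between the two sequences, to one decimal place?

7 positions differ (1, 2, 5, 6, 7, 8, 9), so 3 of 10 match: 3/10 = 30%.

30.0%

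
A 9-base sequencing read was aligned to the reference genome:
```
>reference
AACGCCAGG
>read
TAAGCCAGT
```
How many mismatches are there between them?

The sequences differ at sites 1, 3, 9 (1-based) — 3 in total.

3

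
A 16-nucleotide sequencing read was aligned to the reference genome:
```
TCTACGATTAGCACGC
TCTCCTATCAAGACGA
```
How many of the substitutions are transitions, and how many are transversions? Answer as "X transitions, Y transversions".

Mismatches (1-based):
position 4: A→C (purine→pyrimidine, transversion)
position 6: G→T (purine→pyrimidine, transversion)
position 9: T→C (pyrimidine→pyrimidine, transition)
position 11: G→A (purine→purine, transition)
position 12: C→G (pyrimidine→purine, transversion)
position 16: C→A (pyrimidine→purine, transversion)

2 transitions, 4 transversions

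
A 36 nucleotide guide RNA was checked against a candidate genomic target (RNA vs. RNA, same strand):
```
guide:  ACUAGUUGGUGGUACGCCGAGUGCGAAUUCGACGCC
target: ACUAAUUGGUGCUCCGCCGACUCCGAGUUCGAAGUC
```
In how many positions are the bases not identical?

8

Comparing position by position, 8 positions differ: 5 (G/A), 12 (G/C), 14 (A/C), 21 (G/C), 23 (G/C), 27 (A/G), 33 (C/A), 35 (C/U).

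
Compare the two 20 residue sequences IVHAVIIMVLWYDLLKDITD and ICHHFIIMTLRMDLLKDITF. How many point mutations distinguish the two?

7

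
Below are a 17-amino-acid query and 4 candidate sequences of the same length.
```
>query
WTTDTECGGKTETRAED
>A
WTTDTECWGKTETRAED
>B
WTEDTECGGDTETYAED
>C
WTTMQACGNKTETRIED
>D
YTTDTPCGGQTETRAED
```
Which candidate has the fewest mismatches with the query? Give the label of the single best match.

A differs at 1 residue; B differs at 3 residues; C differs at 5 residues; D differs at 3 residues. The closest is A.

A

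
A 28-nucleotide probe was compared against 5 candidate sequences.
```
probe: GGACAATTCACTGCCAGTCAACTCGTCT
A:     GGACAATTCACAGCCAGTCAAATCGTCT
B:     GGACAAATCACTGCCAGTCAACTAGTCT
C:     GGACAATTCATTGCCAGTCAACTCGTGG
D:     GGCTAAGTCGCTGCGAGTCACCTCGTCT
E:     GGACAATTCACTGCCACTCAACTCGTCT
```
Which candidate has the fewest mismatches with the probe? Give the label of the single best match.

A differs at 2 positions; B differs at 2 positions; C differs at 3 positions; D differs at 6 positions; E differs at 1 position. The closest is E.

E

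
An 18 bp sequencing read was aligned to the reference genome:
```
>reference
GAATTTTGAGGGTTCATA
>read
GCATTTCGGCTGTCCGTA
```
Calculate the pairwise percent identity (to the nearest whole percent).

Mismatches at positions 2, 7, 9, 10, 11, 14, 16 (1-based): 7 of 18.
Identical positions: 11/18 = 61.11% → 61%.

61%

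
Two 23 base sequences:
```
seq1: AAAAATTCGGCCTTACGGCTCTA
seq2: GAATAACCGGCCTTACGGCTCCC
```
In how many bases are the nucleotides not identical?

The sequences differ at bases 1, 4, 6, 7, 22, 23 (1-based) — 6 in total.

6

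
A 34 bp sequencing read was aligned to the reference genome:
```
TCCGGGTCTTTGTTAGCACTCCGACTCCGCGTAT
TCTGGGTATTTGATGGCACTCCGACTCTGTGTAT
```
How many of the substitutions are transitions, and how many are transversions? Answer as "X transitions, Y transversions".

Mismatches (1-based):
site 3: C→T (pyrimidine→pyrimidine, transition)
site 8: C→A (pyrimidine→purine, transversion)
site 13: T→A (pyrimidine→purine, transversion)
site 15: A→G (purine→purine, transition)
site 28: C→T (pyrimidine→pyrimidine, transition)
site 30: C→T (pyrimidine→pyrimidine, transition)

4 transitions, 2 transversions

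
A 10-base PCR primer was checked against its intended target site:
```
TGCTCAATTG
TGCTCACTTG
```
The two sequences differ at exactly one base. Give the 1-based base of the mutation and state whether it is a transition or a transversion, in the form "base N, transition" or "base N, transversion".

Base 7 changes A→C. A is a purine and C is a pyrimidine, so this is a transversion.

base 7, transversion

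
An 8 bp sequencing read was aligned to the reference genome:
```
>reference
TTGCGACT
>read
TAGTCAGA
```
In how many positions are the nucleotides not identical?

Comparing position by position, 5 positions differ: 2 (T/A), 4 (C/T), 5 (G/C), 7 (C/G), 8 (T/A).

5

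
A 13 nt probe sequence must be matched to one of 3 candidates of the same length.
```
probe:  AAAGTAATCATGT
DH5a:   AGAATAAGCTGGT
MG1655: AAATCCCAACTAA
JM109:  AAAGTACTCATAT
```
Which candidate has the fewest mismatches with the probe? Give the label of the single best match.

JM109

DH5a differs at 5 sites; MG1655 differs at 9 sites; JM109 differs at 2 sites. The closest is JM109.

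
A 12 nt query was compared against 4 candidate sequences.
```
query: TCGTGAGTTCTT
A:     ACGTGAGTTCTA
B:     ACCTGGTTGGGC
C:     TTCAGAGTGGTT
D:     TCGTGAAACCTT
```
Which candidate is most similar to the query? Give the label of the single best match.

A differs at 2 bases; B differs at 8 bases; C differs at 5 bases; D differs at 3 bases. The closest is A.

A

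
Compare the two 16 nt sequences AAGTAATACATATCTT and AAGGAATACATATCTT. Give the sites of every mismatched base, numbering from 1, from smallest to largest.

Differences at site 4 (T→G).

4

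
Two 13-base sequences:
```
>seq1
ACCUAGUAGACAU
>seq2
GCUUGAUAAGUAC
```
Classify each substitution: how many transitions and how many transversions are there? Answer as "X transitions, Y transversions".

8 transitions, 0 transversions

Mismatches (1-based):
base 1: A→G (purine→purine, transition)
base 3: C→U (pyrimidine→pyrimidine, transition)
base 5: A→G (purine→purine, transition)
base 6: G→A (purine→purine, transition)
base 9: G→A (purine→purine, transition)
base 10: A→G (purine→purine, transition)
base 11: C→U (pyrimidine→pyrimidine, transition)
base 13: U→C (pyrimidine→pyrimidine, transition)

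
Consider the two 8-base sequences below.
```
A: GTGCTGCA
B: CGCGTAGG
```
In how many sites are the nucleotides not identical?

7

Comparing position by position, 7 sites differ: 1 (G/C), 2 (T/G), 3 (G/C), 4 (C/G), 6 (G/A), 7 (C/G), 8 (A/G).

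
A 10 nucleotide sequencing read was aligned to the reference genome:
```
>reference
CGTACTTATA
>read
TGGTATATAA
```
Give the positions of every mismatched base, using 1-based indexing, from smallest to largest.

1, 3, 4, 5, 7, 8, 9

Scanning 1-based: 1: C/T; 3: T/G; 4: A/T; 5: C/A; 7: T/A; 8: A/T; 9: T/A.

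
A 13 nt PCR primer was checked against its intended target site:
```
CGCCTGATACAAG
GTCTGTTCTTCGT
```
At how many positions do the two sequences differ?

The sequences differ at positions 1, 2, 4, 5, 6, 7, 8, 9, 10, 11, 12, 13 (1-based) — 12 in total.

12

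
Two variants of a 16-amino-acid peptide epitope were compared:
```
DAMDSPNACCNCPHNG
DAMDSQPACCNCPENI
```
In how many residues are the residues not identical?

4

The sequences differ at residues 6, 7, 14, 16 (1-based) — 4 in total.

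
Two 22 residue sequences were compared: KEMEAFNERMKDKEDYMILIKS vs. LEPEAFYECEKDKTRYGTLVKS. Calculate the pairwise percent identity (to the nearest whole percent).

55%

Mismatches at positions 1, 3, 7, 9, 10, 14, 15, 17, 18, 20 (1-based): 10 of 22.
Identical positions: 12/22 = 54.55% → 55%.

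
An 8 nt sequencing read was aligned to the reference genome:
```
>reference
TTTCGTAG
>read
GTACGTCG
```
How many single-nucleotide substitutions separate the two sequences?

The sequences differ at bases 1, 3, 7 (1-based) — 3 in total.

3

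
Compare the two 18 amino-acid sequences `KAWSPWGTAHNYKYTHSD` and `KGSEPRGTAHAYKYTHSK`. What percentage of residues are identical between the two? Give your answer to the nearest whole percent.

6 positions differ (2, 3, 4, 6, 11, 18), so 12 of 18 match: 12/18 = 66.67%.

67%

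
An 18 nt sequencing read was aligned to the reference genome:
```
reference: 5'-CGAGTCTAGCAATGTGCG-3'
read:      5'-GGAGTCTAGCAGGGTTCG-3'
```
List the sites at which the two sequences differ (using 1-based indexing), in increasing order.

1, 12, 13, 16

Differences at site 1 (C→G), site 12 (A→G), site 13 (T→G), site 16 (G→T).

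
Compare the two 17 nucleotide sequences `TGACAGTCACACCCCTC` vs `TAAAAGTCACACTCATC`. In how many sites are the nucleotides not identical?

Mismatches (1-based): site 2: G→A; site 4: C→A; site 13: C→T; site 15: C→A.

4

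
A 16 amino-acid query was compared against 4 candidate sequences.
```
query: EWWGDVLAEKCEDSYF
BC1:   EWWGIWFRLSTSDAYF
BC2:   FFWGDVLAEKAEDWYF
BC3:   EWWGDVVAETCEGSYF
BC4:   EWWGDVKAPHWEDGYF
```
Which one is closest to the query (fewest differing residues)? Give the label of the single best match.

BC1 differs at 9 residues; BC2 differs at 4 residues; BC3 differs at 3 residues; BC4 differs at 5 residues. The closest is BC3.

BC3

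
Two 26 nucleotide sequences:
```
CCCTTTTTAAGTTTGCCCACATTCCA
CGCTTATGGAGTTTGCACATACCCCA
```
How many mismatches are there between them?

8

The sequences differ at sites 2, 6, 8, 9, 17, 20, 22, 23 (1-based) — 8 in total.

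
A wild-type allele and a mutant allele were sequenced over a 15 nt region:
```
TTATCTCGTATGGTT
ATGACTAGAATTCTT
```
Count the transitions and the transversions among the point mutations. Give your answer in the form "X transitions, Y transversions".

Transitions (purine↔purine or pyrimidine↔pyrimidine): 3 A→G.
Transversions (purine↔pyrimidine): 1 T→A, 4 T→A, 7 C→A, 9 T→A, 12 G→T, 13 G→C.

1 transition, 6 transversions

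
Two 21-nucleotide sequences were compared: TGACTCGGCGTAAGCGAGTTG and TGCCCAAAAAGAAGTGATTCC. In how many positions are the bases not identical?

Comparing position by position, 12 positions differ: 3 (A/C), 5 (T/C), 6 (C/A), 7 (G/A), 8 (G/A), 9 (C/A), 10 (G/A), 11 (T/G), 15 (C/T), 18 (G/T), 20 (T/C), 21 (G/C).

12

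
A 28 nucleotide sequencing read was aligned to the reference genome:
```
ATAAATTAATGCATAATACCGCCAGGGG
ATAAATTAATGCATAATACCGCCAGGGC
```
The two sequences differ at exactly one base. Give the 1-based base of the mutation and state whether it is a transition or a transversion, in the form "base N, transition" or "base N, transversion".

base 28, transversion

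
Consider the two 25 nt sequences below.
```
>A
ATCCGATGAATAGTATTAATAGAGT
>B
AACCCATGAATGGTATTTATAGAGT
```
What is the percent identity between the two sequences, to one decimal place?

Mismatches at positions 2, 5, 12, 18 (1-based): 4 of 25.
Identical positions: 21/25 = 84% → 84.0%.

84.0%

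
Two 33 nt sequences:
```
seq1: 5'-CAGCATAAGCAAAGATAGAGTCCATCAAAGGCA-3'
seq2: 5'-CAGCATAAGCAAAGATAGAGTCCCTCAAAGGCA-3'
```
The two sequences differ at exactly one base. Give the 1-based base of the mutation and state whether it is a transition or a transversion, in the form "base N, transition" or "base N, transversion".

base 24, transversion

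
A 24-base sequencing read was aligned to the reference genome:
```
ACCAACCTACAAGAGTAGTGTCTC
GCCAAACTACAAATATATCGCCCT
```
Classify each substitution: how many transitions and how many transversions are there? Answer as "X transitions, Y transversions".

Transitions (purine↔purine or pyrimidine↔pyrimidine): 1 A→G, 13 G→A, 15 G→A, 19 T→C, 21 T→C, 23 T→C, 24 C→T.
Transversions (purine↔pyrimidine): 6 C→A, 14 A→T, 18 G→T.

7 transitions, 3 transversions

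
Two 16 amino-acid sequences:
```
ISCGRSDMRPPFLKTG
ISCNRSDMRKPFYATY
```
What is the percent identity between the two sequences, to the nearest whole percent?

Mismatches at positions 4, 10, 13, 14, 16 (1-based): 5 of 16.
Identical positions: 11/16 = 68.75% → 69%.

69%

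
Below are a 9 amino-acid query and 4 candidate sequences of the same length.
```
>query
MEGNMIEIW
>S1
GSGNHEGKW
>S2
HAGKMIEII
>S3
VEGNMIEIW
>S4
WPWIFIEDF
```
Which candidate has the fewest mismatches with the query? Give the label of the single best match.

Hamming distances to query — S1: 6; S2: 4; S3: 1; S4: 7.
Smallest is S3 with 1 mismatch.

S3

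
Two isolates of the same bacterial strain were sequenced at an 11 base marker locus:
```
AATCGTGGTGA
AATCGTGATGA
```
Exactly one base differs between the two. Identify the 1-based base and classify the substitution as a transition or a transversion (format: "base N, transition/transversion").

base 8, transition

Base 8 changes G→A. G is a purine and A is a purine, so this is a transition.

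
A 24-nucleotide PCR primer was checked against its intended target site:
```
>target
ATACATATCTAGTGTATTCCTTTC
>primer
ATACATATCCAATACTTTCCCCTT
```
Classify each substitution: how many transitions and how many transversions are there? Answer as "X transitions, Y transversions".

Mismatches (1-based):
position 10: T→C (pyrimidine→pyrimidine, transition)
position 12: G→A (purine→purine, transition)
position 14: G→A (purine→purine, transition)
position 15: T→C (pyrimidine→pyrimidine, transition)
position 16: A→T (purine→pyrimidine, transversion)
position 21: T→C (pyrimidine→pyrimidine, transition)
position 22: T→C (pyrimidine→pyrimidine, transition)
position 24: C→T (pyrimidine→pyrimidine, transition)

7 transitions, 1 transversion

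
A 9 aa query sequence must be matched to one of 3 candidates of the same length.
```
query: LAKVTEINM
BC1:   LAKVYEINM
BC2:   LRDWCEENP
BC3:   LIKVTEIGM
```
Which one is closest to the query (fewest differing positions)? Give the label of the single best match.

BC1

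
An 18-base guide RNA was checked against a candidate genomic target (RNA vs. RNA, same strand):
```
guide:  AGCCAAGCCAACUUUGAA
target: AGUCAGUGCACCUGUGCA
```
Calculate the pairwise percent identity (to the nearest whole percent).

7 positions differ (3, 6, 7, 8, 11, 14, 17), so 11 of 18 match: 11/18 = 61.11%.

61%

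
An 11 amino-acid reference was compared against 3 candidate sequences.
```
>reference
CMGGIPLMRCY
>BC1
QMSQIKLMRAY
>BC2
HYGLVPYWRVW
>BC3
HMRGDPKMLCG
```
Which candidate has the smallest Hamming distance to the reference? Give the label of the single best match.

BC1 differs at 5 residues; BC2 differs at 8 residues; BC3 differs at 6 residues. The closest is BC1.

BC1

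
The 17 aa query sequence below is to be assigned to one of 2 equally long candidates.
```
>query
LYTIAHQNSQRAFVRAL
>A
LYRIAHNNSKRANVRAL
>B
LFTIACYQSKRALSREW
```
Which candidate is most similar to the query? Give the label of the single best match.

Hamming distances to query — A: 4; B: 9.
Smallest is A with 4 mismatches.

A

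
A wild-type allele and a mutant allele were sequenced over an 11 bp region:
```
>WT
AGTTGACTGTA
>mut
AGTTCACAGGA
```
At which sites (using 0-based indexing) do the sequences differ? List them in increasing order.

Scanning 0-based: 4: G/C; 7: T/A; 9: T/G.

4, 7, 9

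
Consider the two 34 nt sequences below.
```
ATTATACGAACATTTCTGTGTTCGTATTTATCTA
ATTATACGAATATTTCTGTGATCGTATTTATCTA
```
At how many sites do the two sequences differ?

2

Mismatches (1-based): site 11: C→T; site 21: T→A.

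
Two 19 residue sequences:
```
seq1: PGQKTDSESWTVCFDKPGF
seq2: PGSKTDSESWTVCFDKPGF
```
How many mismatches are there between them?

1

The sequences differ at residues 3 (1-based) — 1 in total.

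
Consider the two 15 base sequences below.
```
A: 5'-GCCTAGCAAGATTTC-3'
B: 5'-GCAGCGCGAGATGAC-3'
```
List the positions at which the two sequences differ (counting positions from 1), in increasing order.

3, 4, 5, 8, 13, 14

Scanning 1-based: 3: C/A; 4: T/G; 5: A/C; 8: A/G; 13: T/G; 14: T/A.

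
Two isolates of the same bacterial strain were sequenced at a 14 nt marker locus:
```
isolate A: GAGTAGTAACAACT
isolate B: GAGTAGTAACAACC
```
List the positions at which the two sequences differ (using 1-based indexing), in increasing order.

14

Scanning 1-based: 14: T/C.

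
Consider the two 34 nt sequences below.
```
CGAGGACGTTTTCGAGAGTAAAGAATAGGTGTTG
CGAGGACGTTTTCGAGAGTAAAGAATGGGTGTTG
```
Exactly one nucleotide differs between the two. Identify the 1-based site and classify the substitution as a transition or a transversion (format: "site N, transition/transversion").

Site 27 changes A→G. A is a purine and G is a purine, so this is a transition.

site 27, transition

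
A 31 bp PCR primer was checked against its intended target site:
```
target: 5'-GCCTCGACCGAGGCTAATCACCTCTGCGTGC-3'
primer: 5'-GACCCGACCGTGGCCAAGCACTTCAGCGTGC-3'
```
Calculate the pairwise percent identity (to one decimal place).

77.4%

Mismatches at positions 2, 4, 11, 15, 18, 22, 25 (1-based): 7 of 31.
Identical positions: 24/31 = 77.42% → 77.4%.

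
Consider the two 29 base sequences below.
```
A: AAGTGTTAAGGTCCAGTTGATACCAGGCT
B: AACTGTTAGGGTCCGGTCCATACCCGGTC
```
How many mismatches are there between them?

8

Comparing position by position, 8 sites differ: 3 (G/C), 9 (A/G), 15 (A/G), 18 (T/C), 19 (G/C), 25 (A/C), 28 (C/T), 29 (T/C).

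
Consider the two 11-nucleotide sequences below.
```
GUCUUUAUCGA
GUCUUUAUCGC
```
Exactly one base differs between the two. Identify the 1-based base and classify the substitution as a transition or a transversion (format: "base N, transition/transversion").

base 11, transversion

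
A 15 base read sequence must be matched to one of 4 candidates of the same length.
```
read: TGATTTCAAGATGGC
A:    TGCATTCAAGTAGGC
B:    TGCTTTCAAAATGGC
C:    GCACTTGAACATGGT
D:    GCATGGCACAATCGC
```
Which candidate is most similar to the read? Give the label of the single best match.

B

A differs at 4 bases; B differs at 2 bases; C differs at 6 bases; D differs at 7 bases. The closest is B.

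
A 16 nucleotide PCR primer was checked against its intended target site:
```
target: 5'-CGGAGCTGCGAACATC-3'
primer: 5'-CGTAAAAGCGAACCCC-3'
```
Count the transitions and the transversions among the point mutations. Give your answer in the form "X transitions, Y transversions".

2 transitions, 4 transversions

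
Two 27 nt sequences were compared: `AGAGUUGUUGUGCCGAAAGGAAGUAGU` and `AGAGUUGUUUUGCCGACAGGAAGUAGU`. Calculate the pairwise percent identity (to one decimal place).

92.6%

Mismatches at positions 10, 17 (1-based): 2 of 27.
Identical positions: 25/27 = 92.59% → 92.6%.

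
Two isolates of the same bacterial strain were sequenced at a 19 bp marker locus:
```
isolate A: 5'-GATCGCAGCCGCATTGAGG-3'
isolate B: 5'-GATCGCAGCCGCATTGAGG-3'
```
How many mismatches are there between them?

0

The two sequences are identical at every position.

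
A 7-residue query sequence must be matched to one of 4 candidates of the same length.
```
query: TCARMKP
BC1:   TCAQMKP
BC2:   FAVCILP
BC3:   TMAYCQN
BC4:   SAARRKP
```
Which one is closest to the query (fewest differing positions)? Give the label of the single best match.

BC1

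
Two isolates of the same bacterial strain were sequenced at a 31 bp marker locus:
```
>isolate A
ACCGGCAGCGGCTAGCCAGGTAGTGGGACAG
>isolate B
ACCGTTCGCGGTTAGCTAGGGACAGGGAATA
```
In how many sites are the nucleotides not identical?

11

Comparing position by position, 11 sites differ: 5 (G/T), 6 (C/T), 7 (A/C), 12 (C/T), 17 (C/T), 21 (T/G), 23 (G/C), 24 (T/A), 29 (C/A), 30 (A/T), 31 (G/A).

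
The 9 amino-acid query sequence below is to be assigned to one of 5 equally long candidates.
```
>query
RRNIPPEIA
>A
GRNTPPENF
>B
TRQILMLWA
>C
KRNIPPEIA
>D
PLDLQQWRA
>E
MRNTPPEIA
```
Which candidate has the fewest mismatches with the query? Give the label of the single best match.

A differs at 4 residues; B differs at 6 residues; C differs at 1 residue; D differs at 8 residues; E differs at 2 residues. The closest is C.

C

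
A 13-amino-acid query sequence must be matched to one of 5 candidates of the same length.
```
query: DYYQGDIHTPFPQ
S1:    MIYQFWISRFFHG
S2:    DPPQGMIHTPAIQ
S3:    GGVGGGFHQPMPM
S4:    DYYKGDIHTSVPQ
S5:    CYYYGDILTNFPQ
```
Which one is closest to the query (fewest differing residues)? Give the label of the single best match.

S4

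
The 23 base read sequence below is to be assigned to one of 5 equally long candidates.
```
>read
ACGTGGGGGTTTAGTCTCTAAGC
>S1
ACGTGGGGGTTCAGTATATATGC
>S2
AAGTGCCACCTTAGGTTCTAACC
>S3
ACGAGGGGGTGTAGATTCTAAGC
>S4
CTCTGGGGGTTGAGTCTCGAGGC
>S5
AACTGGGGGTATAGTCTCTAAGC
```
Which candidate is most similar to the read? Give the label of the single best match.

S1 differs at 4 positions; S2 differs at 9 positions; S3 differs at 4 positions; S4 differs at 6 positions; S5 differs at 3 positions. The closest is S5.

S5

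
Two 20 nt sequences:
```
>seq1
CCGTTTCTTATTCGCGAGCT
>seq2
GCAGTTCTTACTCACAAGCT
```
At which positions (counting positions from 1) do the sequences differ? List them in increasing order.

1, 3, 4, 11, 14, 16

Scanning 1-based: 1: C/G; 3: G/A; 4: T/G; 11: T/C; 14: G/A; 16: G/A.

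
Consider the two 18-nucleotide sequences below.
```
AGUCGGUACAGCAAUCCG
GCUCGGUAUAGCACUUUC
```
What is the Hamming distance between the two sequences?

Mismatches (1-based): site 1: A→G; site 2: G→C; site 9: C→U; site 14: A→C; site 16: C→U; site 17: C→U; site 18: G→C.

7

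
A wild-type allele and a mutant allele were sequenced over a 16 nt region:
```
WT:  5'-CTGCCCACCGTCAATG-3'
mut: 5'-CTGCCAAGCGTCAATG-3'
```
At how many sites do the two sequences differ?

Comparing position by position, 2 sites differ: 6 (C/A), 8 (C/G).

2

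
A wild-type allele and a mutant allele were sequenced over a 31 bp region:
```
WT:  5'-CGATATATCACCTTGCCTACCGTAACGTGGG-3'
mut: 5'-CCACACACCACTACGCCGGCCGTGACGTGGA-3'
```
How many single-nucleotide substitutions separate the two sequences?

Comparing position by position, 11 positions differ: 2 (G/C), 4 (T/C), 6 (T/C), 8 (T/C), 12 (C/T), 13 (T/A), 14 (T/C), 18 (T/G), 19 (A/G), 24 (A/G), 31 (G/A).

11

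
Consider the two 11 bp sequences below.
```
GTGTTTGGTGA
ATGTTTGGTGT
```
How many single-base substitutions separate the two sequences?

2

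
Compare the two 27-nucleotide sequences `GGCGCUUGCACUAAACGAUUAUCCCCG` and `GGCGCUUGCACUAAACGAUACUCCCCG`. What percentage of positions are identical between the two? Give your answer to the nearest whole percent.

Mismatches at positions 20, 21 (1-based): 2 of 27.
Identical positions: 25/27 = 92.59% → 93%.

93%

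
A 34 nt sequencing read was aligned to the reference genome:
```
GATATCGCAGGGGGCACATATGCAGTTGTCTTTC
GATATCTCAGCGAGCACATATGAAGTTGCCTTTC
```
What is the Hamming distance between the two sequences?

Mismatches (1-based): site 7: G→T; site 11: G→C; site 13: G→A; site 23: C→A; site 29: T→C.

5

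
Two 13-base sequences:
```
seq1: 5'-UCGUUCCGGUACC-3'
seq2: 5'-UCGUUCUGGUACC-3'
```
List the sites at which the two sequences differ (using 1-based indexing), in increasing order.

Differences at site 7 (C→U).

7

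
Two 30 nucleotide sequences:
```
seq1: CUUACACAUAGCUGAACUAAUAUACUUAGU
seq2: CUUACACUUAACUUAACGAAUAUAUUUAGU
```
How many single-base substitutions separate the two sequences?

5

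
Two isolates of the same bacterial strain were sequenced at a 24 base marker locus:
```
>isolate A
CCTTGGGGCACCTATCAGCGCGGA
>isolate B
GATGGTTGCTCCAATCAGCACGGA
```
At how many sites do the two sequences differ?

8

Comparing position by position, 8 sites differ: 1 (C/G), 2 (C/A), 4 (T/G), 6 (G/T), 7 (G/T), 10 (A/T), 13 (T/A), 20 (G/A).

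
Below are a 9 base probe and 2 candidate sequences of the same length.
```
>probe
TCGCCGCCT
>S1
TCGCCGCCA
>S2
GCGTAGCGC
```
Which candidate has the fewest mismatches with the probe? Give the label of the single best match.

Hamming distances to probe — S1: 1; S2: 5.
Smallest is S1 with 1 mismatch.

S1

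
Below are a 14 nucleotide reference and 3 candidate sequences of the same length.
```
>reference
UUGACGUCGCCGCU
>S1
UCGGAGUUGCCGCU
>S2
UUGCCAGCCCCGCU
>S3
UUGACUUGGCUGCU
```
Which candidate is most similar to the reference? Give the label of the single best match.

S3

S1 differs at 4 positions; S2 differs at 4 positions; S3 differs at 3 positions. The closest is S3.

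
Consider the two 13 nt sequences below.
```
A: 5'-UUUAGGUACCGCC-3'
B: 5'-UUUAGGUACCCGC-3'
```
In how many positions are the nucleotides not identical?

2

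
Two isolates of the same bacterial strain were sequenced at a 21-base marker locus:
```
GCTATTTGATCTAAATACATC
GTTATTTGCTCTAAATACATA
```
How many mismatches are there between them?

The sequences differ at positions 2, 9, 21 (1-based) — 3 in total.

3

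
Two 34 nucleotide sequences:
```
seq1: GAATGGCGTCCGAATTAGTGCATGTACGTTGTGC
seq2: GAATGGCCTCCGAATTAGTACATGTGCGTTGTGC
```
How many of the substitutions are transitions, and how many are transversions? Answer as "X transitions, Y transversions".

Transitions (purine↔purine or pyrimidine↔pyrimidine): 20 G→A, 26 A→G.
Transversions (purine↔pyrimidine): 8 G→C.

2 transitions, 1 transversion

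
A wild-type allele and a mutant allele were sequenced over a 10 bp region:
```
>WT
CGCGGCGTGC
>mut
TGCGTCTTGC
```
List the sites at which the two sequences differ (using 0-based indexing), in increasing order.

0, 4, 6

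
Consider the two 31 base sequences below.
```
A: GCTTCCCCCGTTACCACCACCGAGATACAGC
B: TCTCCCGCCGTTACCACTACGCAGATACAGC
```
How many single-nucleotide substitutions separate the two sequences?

6

The sequences differ at sites 1, 4, 7, 18, 21, 22 (1-based) — 6 in total.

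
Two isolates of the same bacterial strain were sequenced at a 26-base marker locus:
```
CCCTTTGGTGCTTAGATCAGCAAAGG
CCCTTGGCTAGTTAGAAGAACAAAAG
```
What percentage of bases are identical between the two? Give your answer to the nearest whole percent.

69%

8 positions differ (6, 8, 10, 11, 17, 18, 20, 25), so 18 of 26 match: 18/26 = 69.23%.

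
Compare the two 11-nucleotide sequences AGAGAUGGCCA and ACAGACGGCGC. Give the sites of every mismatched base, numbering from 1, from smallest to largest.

Scanning 1-based: 2: G/C; 6: U/C; 10: C/G; 11: A/C.

2, 6, 10, 11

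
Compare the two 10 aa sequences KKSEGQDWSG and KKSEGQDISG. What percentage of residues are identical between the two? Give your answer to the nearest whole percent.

90%

1 position differs (8), so 9 of 10 match: 9/10 = 90%.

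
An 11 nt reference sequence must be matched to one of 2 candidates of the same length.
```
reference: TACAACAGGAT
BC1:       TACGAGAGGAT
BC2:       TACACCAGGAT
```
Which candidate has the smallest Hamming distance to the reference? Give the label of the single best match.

BC2

Hamming distances to reference — BC1: 2; BC2: 1.
Smallest is BC2 with 1 mismatch.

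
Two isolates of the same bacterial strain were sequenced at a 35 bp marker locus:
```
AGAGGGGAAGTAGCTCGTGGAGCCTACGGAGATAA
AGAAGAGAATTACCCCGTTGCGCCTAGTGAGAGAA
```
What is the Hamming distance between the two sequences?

10

Comparing position by position, 10 sites differ: 4 (G/A), 6 (G/A), 10 (G/T), 13 (G/C), 15 (T/C), 19 (G/T), 21 (A/C), 27 (C/G), 28 (G/T), 33 (T/G).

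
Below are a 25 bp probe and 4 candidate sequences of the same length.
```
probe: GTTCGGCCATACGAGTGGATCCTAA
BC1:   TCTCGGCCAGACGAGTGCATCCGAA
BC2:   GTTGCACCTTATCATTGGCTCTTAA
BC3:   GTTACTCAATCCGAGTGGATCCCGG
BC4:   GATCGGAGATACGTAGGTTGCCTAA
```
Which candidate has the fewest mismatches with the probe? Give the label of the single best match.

BC1

BC1 differs at 5 bases; BC2 differs at 9 bases; BC3 differs at 8 bases; BC4 differs at 9 bases. The closest is BC1.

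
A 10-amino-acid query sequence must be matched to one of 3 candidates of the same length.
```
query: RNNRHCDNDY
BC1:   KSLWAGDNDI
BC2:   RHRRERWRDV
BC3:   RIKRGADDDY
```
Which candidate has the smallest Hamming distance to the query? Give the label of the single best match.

BC1 differs at 7 positions; BC2 differs at 7 positions; BC3 differs at 5 positions. The closest is BC3.

BC3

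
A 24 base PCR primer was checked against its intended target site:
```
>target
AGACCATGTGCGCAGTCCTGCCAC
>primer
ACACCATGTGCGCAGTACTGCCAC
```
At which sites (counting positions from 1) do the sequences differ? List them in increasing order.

2, 17

Differences at site 2 (G→C), site 17 (C→A).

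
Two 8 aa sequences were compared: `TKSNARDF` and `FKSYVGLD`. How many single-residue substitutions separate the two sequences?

Comparing position by position, 6 positions differ: 1 (T/F), 4 (N/Y), 5 (A/V), 6 (R/G), 7 (D/L), 8 (F/D).

6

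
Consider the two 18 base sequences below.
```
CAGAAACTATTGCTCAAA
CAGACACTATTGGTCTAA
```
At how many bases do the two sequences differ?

3

Mismatches (1-based): base 5: A→C; base 13: C→G; base 16: A→T.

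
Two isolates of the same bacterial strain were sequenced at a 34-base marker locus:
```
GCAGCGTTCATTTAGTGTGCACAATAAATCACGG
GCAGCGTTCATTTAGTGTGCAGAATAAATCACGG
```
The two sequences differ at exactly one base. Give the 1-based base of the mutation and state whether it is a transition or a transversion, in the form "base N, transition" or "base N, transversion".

base 22, transversion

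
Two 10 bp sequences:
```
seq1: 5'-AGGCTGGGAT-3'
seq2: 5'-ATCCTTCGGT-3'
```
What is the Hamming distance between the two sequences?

5

Mismatches (1-based): position 2: G→T; position 3: G→C; position 6: G→T; position 7: G→C; position 9: A→G.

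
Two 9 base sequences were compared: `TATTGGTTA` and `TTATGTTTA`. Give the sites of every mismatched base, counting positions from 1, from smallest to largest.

2, 3, 6

Scanning 1-based: 2: A/T; 3: T/A; 6: G/T.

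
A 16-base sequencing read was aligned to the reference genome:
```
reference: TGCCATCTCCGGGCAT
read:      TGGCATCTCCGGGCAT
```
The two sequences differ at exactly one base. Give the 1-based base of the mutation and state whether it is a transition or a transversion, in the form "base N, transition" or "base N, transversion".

The sequences differ only at base 3: C→G (pyrimidine→purine), a transversion.

base 3, transversion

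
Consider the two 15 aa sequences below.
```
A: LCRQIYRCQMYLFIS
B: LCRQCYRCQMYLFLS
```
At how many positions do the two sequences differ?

Mismatches (1-based): position 5: I→C; position 14: I→L.

2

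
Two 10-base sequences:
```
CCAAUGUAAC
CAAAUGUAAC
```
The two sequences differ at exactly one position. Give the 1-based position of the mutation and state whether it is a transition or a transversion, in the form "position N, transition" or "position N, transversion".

Position 2 changes C→A. C is a pyrimidine and A is a purine, so this is a transversion.

position 2, transversion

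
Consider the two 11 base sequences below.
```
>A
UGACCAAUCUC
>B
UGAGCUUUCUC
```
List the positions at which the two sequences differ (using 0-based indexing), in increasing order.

Scanning 0-based: 3: C/G; 5: A/U; 6: A/U.

3, 5, 6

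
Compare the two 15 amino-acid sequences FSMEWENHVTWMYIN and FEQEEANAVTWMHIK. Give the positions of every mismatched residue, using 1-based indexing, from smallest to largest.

Scanning 1-based: 2: S/E; 3: M/Q; 5: W/E; 6: E/A; 8: H/A; 13: Y/H; 15: N/K.

2, 3, 5, 6, 8, 13, 15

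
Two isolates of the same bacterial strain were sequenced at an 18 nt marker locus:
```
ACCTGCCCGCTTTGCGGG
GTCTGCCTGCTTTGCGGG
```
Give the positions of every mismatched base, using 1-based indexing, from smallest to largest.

1, 2, 8

Scanning 1-based: 1: A/G; 2: C/T; 8: C/T.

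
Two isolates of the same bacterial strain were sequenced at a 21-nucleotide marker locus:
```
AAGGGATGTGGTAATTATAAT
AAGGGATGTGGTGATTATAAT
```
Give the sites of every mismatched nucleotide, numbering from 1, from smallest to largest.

Scanning 1-based: 13: A/G.

13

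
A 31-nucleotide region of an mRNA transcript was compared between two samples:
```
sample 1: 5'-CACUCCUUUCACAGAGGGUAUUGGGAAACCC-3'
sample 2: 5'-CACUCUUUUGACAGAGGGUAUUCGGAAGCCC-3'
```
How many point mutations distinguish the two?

4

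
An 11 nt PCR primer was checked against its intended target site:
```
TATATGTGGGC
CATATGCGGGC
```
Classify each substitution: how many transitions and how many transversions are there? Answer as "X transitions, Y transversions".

Mismatches (1-based):
base 1: T→C (pyrimidine→pyrimidine, transition)
base 7: T→C (pyrimidine→pyrimidine, transition)

2 transitions, 0 transversions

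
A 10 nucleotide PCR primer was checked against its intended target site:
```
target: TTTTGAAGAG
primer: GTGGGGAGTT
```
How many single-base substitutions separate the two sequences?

Mismatches (1-based): position 1: T→G; position 3: T→G; position 4: T→G; position 6: A→G; position 9: A→T; position 10: G→T.

6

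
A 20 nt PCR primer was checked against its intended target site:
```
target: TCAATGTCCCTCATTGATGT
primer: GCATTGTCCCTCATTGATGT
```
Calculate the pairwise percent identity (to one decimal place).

90.0%

Mismatches at positions 1, 4 (1-based): 2 of 20.
Identical positions: 18/20 = 90% → 90.0%.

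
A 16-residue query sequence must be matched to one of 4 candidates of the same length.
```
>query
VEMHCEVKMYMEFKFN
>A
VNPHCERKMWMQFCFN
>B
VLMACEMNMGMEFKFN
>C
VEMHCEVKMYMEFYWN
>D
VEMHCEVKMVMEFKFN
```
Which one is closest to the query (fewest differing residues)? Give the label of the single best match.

A differs at 6 residues; B differs at 5 residues; C differs at 2 residues; D differs at 1 residue. The closest is D.

D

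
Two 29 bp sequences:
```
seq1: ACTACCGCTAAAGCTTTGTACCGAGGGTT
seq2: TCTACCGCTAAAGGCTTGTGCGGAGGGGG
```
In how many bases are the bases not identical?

7

The sequences differ at bases 1, 14, 15, 20, 22, 28, 29 (1-based) — 7 in total.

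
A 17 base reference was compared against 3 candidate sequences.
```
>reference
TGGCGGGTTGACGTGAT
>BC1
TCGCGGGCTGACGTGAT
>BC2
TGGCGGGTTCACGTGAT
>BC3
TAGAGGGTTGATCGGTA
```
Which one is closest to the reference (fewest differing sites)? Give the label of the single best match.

BC2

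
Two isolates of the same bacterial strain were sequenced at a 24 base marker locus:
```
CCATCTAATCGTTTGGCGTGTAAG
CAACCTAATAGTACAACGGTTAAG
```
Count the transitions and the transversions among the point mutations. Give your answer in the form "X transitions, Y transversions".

Mismatches (1-based):
position 2: C→A (pyrimidine→purine, transversion)
position 4: T→C (pyrimidine→pyrimidine, transition)
position 10: C→A (pyrimidine→purine, transversion)
position 13: T→A (pyrimidine→purine, transversion)
position 14: T→C (pyrimidine→pyrimidine, transition)
position 15: G→A (purine→purine, transition)
position 16: G→A (purine→purine, transition)
position 19: T→G (pyrimidine→purine, transversion)
position 20: G→T (purine→pyrimidine, transversion)

4 transitions, 5 transversions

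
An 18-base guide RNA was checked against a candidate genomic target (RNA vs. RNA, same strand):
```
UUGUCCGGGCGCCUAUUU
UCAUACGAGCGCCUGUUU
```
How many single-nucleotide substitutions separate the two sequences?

5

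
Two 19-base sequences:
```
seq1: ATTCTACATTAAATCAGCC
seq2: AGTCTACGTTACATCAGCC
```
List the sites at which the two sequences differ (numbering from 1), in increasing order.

Scanning 1-based: 2: T/G; 8: A/G; 12: A/C.

2, 8, 12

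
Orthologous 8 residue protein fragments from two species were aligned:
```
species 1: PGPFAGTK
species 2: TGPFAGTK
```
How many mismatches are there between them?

Mismatches (1-based): residue 1: P→T.

1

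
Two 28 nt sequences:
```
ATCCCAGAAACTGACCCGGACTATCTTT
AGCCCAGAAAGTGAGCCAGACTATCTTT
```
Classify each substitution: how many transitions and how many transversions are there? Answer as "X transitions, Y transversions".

1 transition, 3 transversions

Transitions (purine↔purine or pyrimidine↔pyrimidine): 18 G→A.
Transversions (purine↔pyrimidine): 2 T→G, 11 C→G, 15 C→G.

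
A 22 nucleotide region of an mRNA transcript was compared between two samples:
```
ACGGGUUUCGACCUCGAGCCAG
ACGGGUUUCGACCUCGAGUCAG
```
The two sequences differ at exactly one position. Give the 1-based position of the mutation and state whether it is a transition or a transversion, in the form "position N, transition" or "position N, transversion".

position 19, transition

The sequences differ only at position 19: C→U (pyrimidine→pyrimidine), a transition.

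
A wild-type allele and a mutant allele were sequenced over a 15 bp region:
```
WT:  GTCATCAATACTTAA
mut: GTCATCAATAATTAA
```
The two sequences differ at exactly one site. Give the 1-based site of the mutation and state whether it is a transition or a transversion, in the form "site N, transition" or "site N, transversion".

Site 11 changes C→A. C is a pyrimidine and A is a purine, so this is a transversion.

site 11, transversion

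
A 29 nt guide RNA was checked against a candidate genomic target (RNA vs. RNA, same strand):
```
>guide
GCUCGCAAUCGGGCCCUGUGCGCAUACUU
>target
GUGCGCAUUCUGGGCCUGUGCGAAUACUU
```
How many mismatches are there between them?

The sequences differ at sites 2, 3, 8, 11, 14, 23 (1-based) — 6 in total.

6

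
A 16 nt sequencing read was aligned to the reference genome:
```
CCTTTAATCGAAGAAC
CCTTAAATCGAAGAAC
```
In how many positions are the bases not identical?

The sequences differ at positions 5 (1-based) — 1 in total.

1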